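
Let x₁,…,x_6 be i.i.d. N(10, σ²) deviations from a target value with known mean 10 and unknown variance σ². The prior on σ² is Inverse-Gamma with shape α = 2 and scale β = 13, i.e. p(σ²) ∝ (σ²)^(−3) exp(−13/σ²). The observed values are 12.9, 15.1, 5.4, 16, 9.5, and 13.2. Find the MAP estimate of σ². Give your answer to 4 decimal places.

Sum of squared deviations about the known mean: SS = (12.9−10)² + (15.1−10)² + (5.4−10)² + (16−10)² + (9.5−10)² + (13.2−10)² = 102.07.
The Normal likelihood contributes (σ²)^(−n/2) exp(−SS/(2σ²)), so the posterior is Inverse-Gamma(α + n/2, β + SS/2) = Inverse-Gamma(5, 64.035).
The mode of Inverse-Gamma(a, b) is b/(a+1) = 64.035/6 ≈ 10.6725.

σ̂²_MAP = 10.6725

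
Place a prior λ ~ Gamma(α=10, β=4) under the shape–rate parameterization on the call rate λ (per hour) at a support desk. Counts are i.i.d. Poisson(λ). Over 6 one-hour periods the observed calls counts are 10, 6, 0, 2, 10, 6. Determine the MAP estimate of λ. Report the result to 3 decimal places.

Σxᵢ = 10+6+0+2+10+6 = 34, with n = 6.
Posterior ∝ λ^9e^(−4λ) · λ^34e^(−6λ) = λ^43e^(−10λ), i.e. Gamma(shape=44, rate=10).
The mode of a Gamma(a, b) with a ≥ 1 (shape–rate) is (a−1)/b = 43/10 ≈ 4.300.

λ̂_MAP = 4.300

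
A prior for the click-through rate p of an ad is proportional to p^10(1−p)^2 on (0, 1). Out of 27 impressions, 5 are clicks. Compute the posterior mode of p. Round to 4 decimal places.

The prior density ∝ p^10(1−p)^2 is the kernel of Beta(11, 3).
Data: 5 successes in 27 trials. The binomial likelihood contributes p^5(1−p)^22, so the posterior is Beta(11+5, 3+22) = Beta(16, 25).
For Beta(a, b) with a, b > 1 the mode is (a−1)/(a+b−2) = 15/39 ≈ 0.3846.

p̂_MAP = 0.3846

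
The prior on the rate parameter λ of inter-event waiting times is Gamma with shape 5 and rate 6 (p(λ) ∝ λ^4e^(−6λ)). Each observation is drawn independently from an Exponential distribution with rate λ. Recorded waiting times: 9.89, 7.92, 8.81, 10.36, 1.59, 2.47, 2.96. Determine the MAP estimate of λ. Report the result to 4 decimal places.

λ̂_MAP = 0.2200

The Exponential(rate=λ) likelihood is ∝ λ^n e^(−λΣtᵢ). Here n = 7 and Σtᵢ = 9.89 + 7.92 + 8.81 + 10.36 + 1.59 + 2.47 + 2.96 = 44.
Posterior ∝ λ^4e^(−6λ) · λ^7e^(−44λ) = λ^11e^(−50λ), i.e. Gamma(12, 50).
Mode = (a−1)/b = 11/50 ≈ 0.2200.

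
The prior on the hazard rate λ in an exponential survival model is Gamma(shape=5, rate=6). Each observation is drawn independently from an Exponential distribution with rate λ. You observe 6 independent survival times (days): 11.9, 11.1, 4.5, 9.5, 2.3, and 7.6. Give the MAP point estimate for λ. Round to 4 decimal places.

λ̂_MAP = 0.1890

The Exponential(rate=λ) likelihood is ∝ λ^n e^(−λΣtᵢ). Here n = 6 and Σtᵢ = 11.9 + 11.1 + 4.5 + 9.5 + 2.3 + 7.6 = 46.9.
Posterior ∝ λ^4e^(−6λ) · λ^6e^(−46.9λ) = λ^10e^(−52.9λ), i.e. Gamma(11, 52.9).
Mode = (a−1)/b = 10/52.9 ≈ 0.1890.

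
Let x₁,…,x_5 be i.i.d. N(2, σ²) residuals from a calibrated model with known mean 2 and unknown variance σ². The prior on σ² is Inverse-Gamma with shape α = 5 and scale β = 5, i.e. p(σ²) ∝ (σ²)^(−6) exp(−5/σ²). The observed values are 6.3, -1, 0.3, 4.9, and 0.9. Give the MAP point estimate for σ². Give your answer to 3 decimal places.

Sum of squared deviations about the known mean: SS = (6.3−2)² + (-1−2)² + (0.3−2)² + (4.9−2)² + (0.9−2)² = 40.
The Normal likelihood contributes (σ²)^(−n/2) exp(−SS/(2σ²)), so the posterior is Inverse-Gamma(α + n/2, β + SS/2) = Inverse-Gamma(7.5, 25).
The mode of Inverse-Gamma(a, b) is b/(a+1) = 25/8.5 ≈ 2.941.

σ̂²_MAP = 2.941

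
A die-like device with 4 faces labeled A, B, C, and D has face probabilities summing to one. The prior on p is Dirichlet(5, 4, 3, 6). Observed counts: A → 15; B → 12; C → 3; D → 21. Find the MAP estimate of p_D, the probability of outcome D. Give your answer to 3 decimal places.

The posterior is Dirichlet(αᵢ + nᵢ) = Dirichlet(20, 16, 6, 27).
For a Dirichlet(a₁,…,a_K) with all aᵢ > 1, the mode has j-th component (aⱼ − 1)/(Σaᵢ − K).
Here Σaᵢ = 69 and K = 4, so p_D = (27 − 1)/(69 − 4) = 26/65 ≈ 0.400.

MAP estimate of p_D = 0.400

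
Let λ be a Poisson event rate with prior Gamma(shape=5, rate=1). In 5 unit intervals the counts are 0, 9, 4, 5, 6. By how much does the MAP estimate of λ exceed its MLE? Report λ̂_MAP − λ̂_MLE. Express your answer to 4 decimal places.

Σxᵢ = 24. Posterior is Gamma(29, 6); MAP = (29−1)/6 = 28/6 ≈ 4.66667.
MLE = x̄ = 24/5 ≈ 4.80000.
Difference = 28/6 − 24/5 = -2/15 ≈ -0.1333.

MAP − MLE = -0.1333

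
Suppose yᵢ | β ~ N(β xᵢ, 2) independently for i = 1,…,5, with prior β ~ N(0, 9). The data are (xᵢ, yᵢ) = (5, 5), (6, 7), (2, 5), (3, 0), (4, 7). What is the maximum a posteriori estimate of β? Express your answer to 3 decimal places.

β̂_MAP = 1.164

log p(β | y) = −Σ(yᵢ − βxᵢ)²/(2·2) − β²/(2·9) + const.
Setting the derivative to zero: Σxᵢ(yᵢ − βxᵢ)/2 − β/9 = 0, so β = Σxᵢyᵢ / (Σxᵢ² + σ²/τ²).
Σxᵢyᵢ = 5·5 + 6·7 + 2·5 + 3·0 + 4·7 = 105; Σxᵢ² = 90; σ²/τ² = 2/9.
β̂_MAP = 105 / (90 + 2/9) = 105/(812/9) = 135/116 ≈ 1.164.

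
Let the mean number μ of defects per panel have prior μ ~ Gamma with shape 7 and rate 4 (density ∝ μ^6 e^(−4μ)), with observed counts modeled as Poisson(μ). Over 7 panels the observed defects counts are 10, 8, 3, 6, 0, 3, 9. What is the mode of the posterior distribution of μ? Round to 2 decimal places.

Σxᵢ = 10+8+3+6+0+3+9 = 39, with n = 7.
Posterior ∝ μ^6e^(−4μ) · μ^39e^(−7μ) = μ^45e^(−11μ), i.e. Gamma(shape=46, rate=11).
The mode of a Gamma(a, b) with a ≥ 1 (shape–rate) is (a−1)/b = 45/11 ≈ 4.09.

μ̂_MAP = 4.09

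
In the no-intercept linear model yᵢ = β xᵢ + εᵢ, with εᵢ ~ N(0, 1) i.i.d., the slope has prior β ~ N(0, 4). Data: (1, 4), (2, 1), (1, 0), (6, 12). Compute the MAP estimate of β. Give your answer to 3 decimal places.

log p(β | y) = −Σ(yᵢ − βxᵢ)²/(2·1) − β²/(2·4) + const.
Setting the derivative to zero: Σxᵢ(yᵢ − βxᵢ)/1 − β/4 = 0, so β = Σxᵢyᵢ / (Σxᵢ² + σ²/τ²).
Σxᵢyᵢ = 1·4 + 2·1 + 1·0 + 6·12 = 78; Σxᵢ² = 42; σ²/τ² = 0.25.
β̂_MAP = 78 / (42 + 0.25) = 78/42.25 ≈ 1.846.

β̂_MAP = 1.846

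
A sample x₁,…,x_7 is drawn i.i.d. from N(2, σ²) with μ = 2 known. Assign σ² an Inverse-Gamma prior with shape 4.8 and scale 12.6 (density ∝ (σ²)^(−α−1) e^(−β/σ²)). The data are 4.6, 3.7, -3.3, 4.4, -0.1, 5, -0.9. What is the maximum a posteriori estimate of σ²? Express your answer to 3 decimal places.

σ̂²_MAP = 4.867

Sum of squared deviations about the known mean: SS = (4.6−2)² + (3.7−2)² + (-3.3−2)² + (4.4−2)² + (-0.1−2)² + (5−2)² + (-0.9−2)² = 65.32.
The Normal likelihood contributes (σ²)^(−n/2) exp(−SS/(2σ²)), so the posterior is Inverse-Gamma(α + n/2, β + SS/2) = Inverse-Gamma(8.3, 45.26).
The mode of Inverse-Gamma(a, b) is b/(a+1) = 45.26/9.3 ≈ 4.867.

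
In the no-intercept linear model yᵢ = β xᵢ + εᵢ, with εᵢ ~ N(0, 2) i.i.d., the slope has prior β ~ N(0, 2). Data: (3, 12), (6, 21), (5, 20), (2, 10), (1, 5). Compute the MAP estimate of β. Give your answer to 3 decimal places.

log p(β | y) = −Σ(yᵢ − βxᵢ)²/(2·2) − β²/(2·2) + const.
Setting the derivative to zero: Σxᵢ(yᵢ − βxᵢ)/2 − β/2 = 0, so β = Σxᵢyᵢ / (Σxᵢ² + σ²/τ²).
Σxᵢyᵢ = 3·12 + 6·21 + 5·20 + 2·10 + 1·5 = 287; Σxᵢ² = 75; σ²/τ² = 1.
β̂_MAP = 287 / (75 + 1) = 287/76 ≈ 3.776.

β̂_MAP = 3.776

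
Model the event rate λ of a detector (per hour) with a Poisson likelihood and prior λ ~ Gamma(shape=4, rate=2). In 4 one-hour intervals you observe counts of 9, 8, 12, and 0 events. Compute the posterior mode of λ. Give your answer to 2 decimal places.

Σxᵢ = 9+8+12+0 = 29, with n = 4.
Posterior ∝ λ^3e^(−2λ) · λ^29e^(−4λ) = λ^32e^(−6λ), i.e. Gamma(shape=33, rate=6).
The mode of a Gamma(a, b) with a ≥ 1 (shape–rate) is (a−1)/b = 32/6 ≈ 5.33.

λ̂_MAP = 5.33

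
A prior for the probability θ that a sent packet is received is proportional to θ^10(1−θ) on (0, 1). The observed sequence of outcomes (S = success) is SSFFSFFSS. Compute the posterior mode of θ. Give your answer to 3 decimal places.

The prior density ∝ θ^10(1−θ)^1 is the kernel of Beta(11, 2).
Data: 5 successes in 9 trials (from the sequence). The binomial likelihood contributes θ^5(1−θ)^4, so the posterior is Beta(11+5, 2+4) = Beta(16, 6).
For Beta(a, b) with a, b > 1 the mode is (a−1)/(a+b−2) = 15/20 ≈ 0.750.

θ̂_MAP = 0.750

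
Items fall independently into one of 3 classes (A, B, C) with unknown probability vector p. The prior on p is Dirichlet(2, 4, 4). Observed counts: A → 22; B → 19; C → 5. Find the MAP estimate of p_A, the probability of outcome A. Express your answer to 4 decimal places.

The posterior is Dirichlet(αᵢ + nᵢ) = Dirichlet(24, 23, 9).
For a Dirichlet(a₁,…,a_K) with all aᵢ > 1, the mode has j-th component (aⱼ − 1)/(Σaᵢ − K).
Here Σaᵢ = 56 and K = 3, so p_A = (24 − 1)/(56 − 3) = 23/53 ≈ 0.4340.

MAP estimate of p_A = 0.4340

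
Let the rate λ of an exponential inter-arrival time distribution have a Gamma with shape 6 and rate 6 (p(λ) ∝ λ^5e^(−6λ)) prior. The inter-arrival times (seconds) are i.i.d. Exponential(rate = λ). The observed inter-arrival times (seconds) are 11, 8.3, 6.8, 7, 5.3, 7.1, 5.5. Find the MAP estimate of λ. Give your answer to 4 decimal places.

λ̂_MAP = 0.2105

The Exponential(rate=λ) likelihood is ∝ λ^n e^(−λΣtᵢ). Here n = 7 and Σtᵢ = 11 + 8.3 + 6.8 + 7 + 5.3 + 7.1 + 5.5 = 51.
Posterior ∝ λ^5e^(−6λ) · λ^7e^(−51λ) = λ^12e^(−57λ), i.e. Gamma(13, 57).
Mode = (a−1)/b = 12/57 ≈ 0.2105.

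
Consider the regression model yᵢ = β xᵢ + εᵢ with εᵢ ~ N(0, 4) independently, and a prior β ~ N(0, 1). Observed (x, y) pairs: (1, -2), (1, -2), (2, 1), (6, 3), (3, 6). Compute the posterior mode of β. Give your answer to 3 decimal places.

log p(β | y) = −Σ(yᵢ − βxᵢ)²/(2·4) − β²/(2·1) + const.
Setting the derivative to zero: Σxᵢ(yᵢ − βxᵢ)/4 − β/1 = 0, so β = Σxᵢyᵢ / (Σxᵢ² + σ²/τ²).
Σxᵢyᵢ = 1·(-2) + 1·(-2) + 2·1 + 6·3 + 3·6 = 34; Σxᵢ² = 51; σ²/τ² = 4.
β̂_MAP = 34 / (51 + 4) = 34/55 ≈ 0.618.

β̂_MAP = 0.618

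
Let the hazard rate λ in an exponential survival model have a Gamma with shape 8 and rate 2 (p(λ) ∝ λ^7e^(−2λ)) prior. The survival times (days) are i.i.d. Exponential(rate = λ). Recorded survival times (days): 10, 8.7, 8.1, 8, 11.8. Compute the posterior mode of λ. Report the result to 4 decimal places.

The Exponential(rate=λ) likelihood is ∝ λ^n e^(−λΣtᵢ). Here n = 5 and Σtᵢ = 10 + 8.7 + 8.1 + 8 + 11.8 = 46.6.
Posterior ∝ λ^7e^(−2λ) · λ^5e^(−46.6λ) = λ^12e^(−48.6λ), i.e. Gamma(13, 48.6).
Mode = (a−1)/b = 12/48.6 ≈ 0.2469.

λ̂_MAP = 0.2469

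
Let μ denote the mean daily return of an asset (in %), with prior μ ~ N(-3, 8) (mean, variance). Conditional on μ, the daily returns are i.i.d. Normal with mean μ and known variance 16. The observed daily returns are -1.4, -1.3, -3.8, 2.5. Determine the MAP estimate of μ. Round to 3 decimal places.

μ̂_MAP = -1.667

n = 4; x̄ = ((-1.4) + (-1.3) + (-3.8) + 2.5)/4 = -4/4 = -1.
For a Normal prior and Normal likelihood with known variance, the posterior is Normal; its mode equals its mean, the precision-weighted average.
Prior precision 1/σ₀² = 1/8 = 0.125; data precision n/σ² = 4/16 = 0.25.
μ̂ = (0.125·(-3) + 0.25·(-1)) / (0.125 + 0.25) = (-0.625)/0.375 = -5/3 ≈ -1.667.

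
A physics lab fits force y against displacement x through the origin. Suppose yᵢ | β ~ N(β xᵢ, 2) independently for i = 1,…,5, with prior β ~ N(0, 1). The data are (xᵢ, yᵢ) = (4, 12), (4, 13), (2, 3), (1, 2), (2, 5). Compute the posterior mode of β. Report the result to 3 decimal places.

β̂_MAP = 2.744

log p(β | y) = −Σ(yᵢ − βxᵢ)²/(2·2) − β²/(2·1) + const.
Setting the derivative to zero: Σxᵢ(yᵢ − βxᵢ)/2 − β/1 = 0, so β = Σxᵢyᵢ / (Σxᵢ² + σ²/τ²).
Σxᵢyᵢ = 4·12 + 4·13 + 2·3 + 1·2 + 2·5 = 118; Σxᵢ² = 41; σ²/τ² = 2.
β̂_MAP = 118 / (41 + 2) = 118/43 ≈ 2.744.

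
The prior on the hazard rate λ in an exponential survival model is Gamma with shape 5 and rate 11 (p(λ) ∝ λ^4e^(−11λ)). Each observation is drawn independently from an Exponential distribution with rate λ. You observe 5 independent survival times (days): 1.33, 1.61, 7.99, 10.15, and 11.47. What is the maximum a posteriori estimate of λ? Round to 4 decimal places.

λ̂_MAP = 0.2067

The Exponential(rate=λ) likelihood is ∝ λ^n e^(−λΣtᵢ). Here n = 5 and Σtᵢ = 1.33 + 1.61 + 7.99 + 10.15 + 11.47 = 32.55.
Posterior ∝ λ^4e^(−11λ) · λ^5e^(−32.55λ) = λ^9e^(−43.55λ), i.e. Gamma(10, 43.55).
Mode = (a−1)/b = 9/43.55 ≈ 0.2067.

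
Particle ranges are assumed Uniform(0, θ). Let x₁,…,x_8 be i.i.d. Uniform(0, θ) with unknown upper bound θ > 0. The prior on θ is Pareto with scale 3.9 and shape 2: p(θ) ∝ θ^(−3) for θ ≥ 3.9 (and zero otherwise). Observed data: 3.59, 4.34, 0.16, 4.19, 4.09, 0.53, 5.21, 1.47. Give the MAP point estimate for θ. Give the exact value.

The Uniform(0, θ) likelihood is θ^(−n) for θ ≥ max(xᵢ), zero otherwise. Here max(xᵢ) = 5.21.
Posterior ∝ θ^(−3) · θ^(−8) = θ^(−11) on θ ≥ max(3.9, 5.21) = 5.21.
This density is strictly decreasing in θ, so the posterior mode lies at the lower boundary of the support.

θ̂_MAP = 5.21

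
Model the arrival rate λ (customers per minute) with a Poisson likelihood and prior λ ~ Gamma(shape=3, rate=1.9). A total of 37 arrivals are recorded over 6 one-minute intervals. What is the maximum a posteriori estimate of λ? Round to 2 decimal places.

λ̂_MAP = 4.94

Σxᵢ = 37, n = 6.
Posterior ∝ λ^2e^(−1.9λ) · λ^37e^(−6λ) = λ^39e^(−7.9λ), i.e. Gamma(shape=40, rate=7.9).
The mode of a Gamma(a, b) with a ≥ 1 (shape–rate) is (a−1)/b = 39/7.9 ≈ 4.94.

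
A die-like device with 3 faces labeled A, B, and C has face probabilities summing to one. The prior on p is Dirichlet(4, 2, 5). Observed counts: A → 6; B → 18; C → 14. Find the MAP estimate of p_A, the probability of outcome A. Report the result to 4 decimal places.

MAP estimate of p_A = 0.1957

The posterior is Dirichlet(αᵢ + nᵢ) = Dirichlet(10, 20, 19).
For a Dirichlet(a₁,…,a_K) with all aᵢ > 1, the mode has j-th component (aⱼ − 1)/(Σaᵢ − K).
Here Σaᵢ = 49 and K = 3, so p_A = (10 − 1)/(49 − 3) = 9/46 ≈ 0.1957.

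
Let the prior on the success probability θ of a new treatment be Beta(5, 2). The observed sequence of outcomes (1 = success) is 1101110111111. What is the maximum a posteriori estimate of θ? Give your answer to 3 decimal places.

θ̂_MAP = 0.833

Prior: Beta(5, 2).
Data: 11 successes in 13 trials (from the sequence). The binomial likelihood contributes θ^11(1−θ)^2, so the posterior is Beta(5+11, 2+2) = Beta(16, 4).
For Beta(a, b) with a, b > 1 the mode is (a−1)/(a+b−2) = 15/18 ≈ 0.833.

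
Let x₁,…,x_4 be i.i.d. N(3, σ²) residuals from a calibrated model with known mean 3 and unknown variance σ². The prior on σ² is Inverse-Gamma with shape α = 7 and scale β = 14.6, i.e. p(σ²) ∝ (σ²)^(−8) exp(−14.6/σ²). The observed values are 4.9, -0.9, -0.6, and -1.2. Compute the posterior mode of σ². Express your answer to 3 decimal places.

σ̂²_MAP = 3.931

Sum of squared deviations about the known mean: SS = (4.9−3)² + (-0.9−3)² + (-0.6−3)² + (-1.2−3)² = 49.42.
The Normal likelihood contributes (σ²)^(−n/2) exp(−SS/(2σ²)), so the posterior is Inverse-Gamma(α + n/2, β + SS/2) = Inverse-Gamma(9, 39.31).
The mode of Inverse-Gamma(a, b) is b/(a+1) = 39.31/10 ≈ 3.931.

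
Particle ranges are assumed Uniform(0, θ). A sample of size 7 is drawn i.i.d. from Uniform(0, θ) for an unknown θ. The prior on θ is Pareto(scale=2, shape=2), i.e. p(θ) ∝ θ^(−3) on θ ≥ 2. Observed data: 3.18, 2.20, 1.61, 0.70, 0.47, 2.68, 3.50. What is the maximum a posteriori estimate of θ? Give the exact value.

θ̂_MAP = 3.50

The Uniform(0, θ) likelihood is θ^(−n) for θ ≥ max(xᵢ), zero otherwise. Here max(xᵢ) = 3.50.
Posterior ∝ θ^(−3) · θ^(−7) = θ^(−10) on θ ≥ max(2, 3.50) = 3.50.
This density is strictly decreasing in θ, so the posterior mode lies at the lower boundary of the support.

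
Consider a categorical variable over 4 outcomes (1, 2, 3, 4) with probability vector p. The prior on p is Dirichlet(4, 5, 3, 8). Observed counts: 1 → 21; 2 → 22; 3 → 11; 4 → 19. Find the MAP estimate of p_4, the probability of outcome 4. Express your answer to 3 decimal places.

The posterior is Dirichlet(αᵢ + nᵢ) = Dirichlet(25, 27, 14, 27).
For a Dirichlet(a₁,…,a_K) with all aᵢ > 1, the mode has j-th component (aⱼ − 1)/(Σaᵢ − K).
Here Σaᵢ = 93 and K = 4, so p_4 = (27 − 1)/(93 − 4) = 26/89 ≈ 0.292.

MAP estimate: 0.292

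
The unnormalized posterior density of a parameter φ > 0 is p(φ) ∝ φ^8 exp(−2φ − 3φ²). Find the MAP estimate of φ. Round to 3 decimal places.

φ̂_MAP = 1.000

ℓ'(φ) = 8/φ − 2 − 6φ. Setting this to zero and multiplying by φ: 6φ² + 2φ − 8 = 0.
φ = (−2 + √(2² + 4·6·8)) / (2·6) = (−2 + √196) / 12 = (−2 + 14)/12 = 1.
ℓ''(φ) = −8/φ² − 6 < 0, confirming a maximum.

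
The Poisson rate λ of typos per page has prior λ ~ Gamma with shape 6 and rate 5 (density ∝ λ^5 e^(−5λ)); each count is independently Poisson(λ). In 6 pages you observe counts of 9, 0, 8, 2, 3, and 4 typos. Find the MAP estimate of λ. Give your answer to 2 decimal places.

λ̂_MAP = 2.82

Σxᵢ = 9+0+8+2+3+4 = 26, with n = 6.
Posterior ∝ λ^5e^(−5λ) · λ^26e^(−6λ) = λ^31e^(−11λ), i.e. Gamma(shape=32, rate=11).
The mode of a Gamma(a, b) with a ≥ 1 (shape–rate) is (a−1)/b = 31/11 ≈ 2.82.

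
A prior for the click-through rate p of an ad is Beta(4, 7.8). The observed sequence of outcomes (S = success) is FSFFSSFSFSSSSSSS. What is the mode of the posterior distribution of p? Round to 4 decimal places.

Prior: Beta(4, 7.8).
Data: 11 successes in 16 trials (from the sequence). The binomial likelihood contributes p^11(1−p)^5, so the posterior is Beta(4+11, 7.8+5) = Beta(15, 12.8).
For Beta(a, b) with a, b > 1 the mode is (a−1)/(a+b−2) = 14/25.8 ≈ 0.5426.

p̂_MAP = 0.5426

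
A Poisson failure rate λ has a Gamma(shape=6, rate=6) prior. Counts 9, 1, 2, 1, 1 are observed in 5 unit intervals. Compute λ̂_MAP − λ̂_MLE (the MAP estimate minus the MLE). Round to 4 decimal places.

Σxᵢ = 14. Posterior is Gamma(20, 11); MAP = (20−1)/11 = 19/11 ≈ 1.72727.
MLE = x̄ = 14/5 ≈ 2.80000.
Difference = 19/11 − 14/5 = -59/55 ≈ -1.0727.

MAP − MLE = -1.0727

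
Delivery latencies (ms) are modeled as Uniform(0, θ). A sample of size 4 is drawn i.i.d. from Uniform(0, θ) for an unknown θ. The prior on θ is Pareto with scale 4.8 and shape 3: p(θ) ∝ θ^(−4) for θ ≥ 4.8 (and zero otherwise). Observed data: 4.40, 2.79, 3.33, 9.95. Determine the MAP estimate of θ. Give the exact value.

The Uniform(0, θ) likelihood is θ^(−n) for θ ≥ max(xᵢ), zero otherwise. Here max(xᵢ) = 9.95.
Posterior ∝ θ^(−4) · θ^(−4) = θ^(−8) on θ ≥ max(4.8, 9.95) = 9.95.
This density is strictly decreasing in θ, so the posterior mode lies at the lower boundary of the support.

θ̂_MAP = 9.95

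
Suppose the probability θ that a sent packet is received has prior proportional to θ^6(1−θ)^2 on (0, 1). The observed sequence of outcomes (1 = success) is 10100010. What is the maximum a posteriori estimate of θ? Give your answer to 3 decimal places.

The prior density ∝ θ^6(1−θ)^2 is the kernel of Beta(7, 3).
Data: 3 successes in 8 trials (from the sequence). The binomial likelihood contributes θ^3(1−θ)^5, so the posterior is Beta(7+3, 3+5) = Beta(10, 8).
For Beta(a, b) with a, b > 1 the mode is (a−1)/(a+b−2) = 9/16 ≈ 0.563.

θ̂_MAP = 0.563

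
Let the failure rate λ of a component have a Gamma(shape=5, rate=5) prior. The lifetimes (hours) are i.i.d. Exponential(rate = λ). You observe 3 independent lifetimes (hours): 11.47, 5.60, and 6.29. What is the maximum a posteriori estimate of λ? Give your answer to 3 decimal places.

λ̂_MAP = 0.247

The Exponential(rate=λ) likelihood is ∝ λ^n e^(−λΣtᵢ). Here n = 3 and Σtᵢ = 11.47 + 5.60 + 6.29 = 23.36.
Posterior ∝ λ^4e^(−5λ) · λ^3e^(−23.36λ) = λ^7e^(−28.36λ), i.e. Gamma(8, 28.36).
Mode = (a−1)/b = 7/28.36 ≈ 0.247.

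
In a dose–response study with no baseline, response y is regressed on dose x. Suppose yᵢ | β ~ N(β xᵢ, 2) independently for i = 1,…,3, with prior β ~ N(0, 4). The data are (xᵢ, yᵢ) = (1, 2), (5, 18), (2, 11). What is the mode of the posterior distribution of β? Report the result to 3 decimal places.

β̂_MAP = 3.738

log p(β | y) = −Σ(yᵢ − βxᵢ)²/(2·2) − β²/(2·4) + const.
Setting the derivative to zero: Σxᵢ(yᵢ − βxᵢ)/2 − β/4 = 0, so β = Σxᵢyᵢ / (Σxᵢ² + σ²/τ²).
Σxᵢyᵢ = 1·2 + 5·18 + 2·11 = 114; Σxᵢ² = 30; σ²/τ² = 0.5.
β̂_MAP = 114 / (30 + 0.5) = 114/30.5 ≈ 3.738.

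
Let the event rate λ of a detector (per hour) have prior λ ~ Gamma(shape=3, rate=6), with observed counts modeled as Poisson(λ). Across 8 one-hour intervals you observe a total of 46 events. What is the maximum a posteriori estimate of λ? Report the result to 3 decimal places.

λ̂_MAP = 3.429

Σxᵢ = 46, n = 8.
Posterior ∝ λ^2e^(−6λ) · λ^46e^(−8λ) = λ^48e^(−14λ), i.e. Gamma(shape=49, rate=14).
The mode of a Gamma(a, b) with a ≥ 1 (shape–rate) is (a−1)/b = 48/14 ≈ 3.429.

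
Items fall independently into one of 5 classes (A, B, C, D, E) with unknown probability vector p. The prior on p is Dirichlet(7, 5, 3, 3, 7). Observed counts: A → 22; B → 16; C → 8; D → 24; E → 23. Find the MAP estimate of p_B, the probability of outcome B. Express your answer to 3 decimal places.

MAP estimate of p_B = 0.177

The posterior is Dirichlet(αᵢ + nᵢ) = Dirichlet(29, 21, 11, 27, 30).
For a Dirichlet(a₁,…,a_K) with all aᵢ > 1, the mode has j-th component (aⱼ − 1)/(Σaᵢ − K).
Here Σaᵢ = 118 and K = 5, so p_B = (21 − 1)/(118 − 5) = 20/113 ≈ 0.177.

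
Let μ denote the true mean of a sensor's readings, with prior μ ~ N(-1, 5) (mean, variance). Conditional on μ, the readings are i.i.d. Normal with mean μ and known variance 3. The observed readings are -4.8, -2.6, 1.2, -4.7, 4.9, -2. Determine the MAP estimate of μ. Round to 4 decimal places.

μ̂_MAP = -1.3030

n = 6; x̄ = ((-4.8) + (-2.6) + 1.2 + (-4.7) + 4.9 + (-2))/6 = -8/6 = -4/3 ≈ -1.3333.
For a Normal prior and Normal likelihood with known variance, the posterior is Normal; its mode equals its mean, the precision-weighted average.
Prior precision 1/σ₀² = 1/5 = 0.2; data precision n/σ² = 6/3 = 2.
μ̂ = (0.2·(-1) + 2·(-4/3)) / (0.2 + 2) = (-43/15)/2.2 = -43/33 ≈ -1.3030.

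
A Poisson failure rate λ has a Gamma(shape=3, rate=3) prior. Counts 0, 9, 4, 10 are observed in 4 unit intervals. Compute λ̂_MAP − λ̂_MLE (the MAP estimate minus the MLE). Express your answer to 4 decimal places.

Σxᵢ = 23. Posterior is Gamma(26, 7); MAP = (26−1)/7 = 25/7 ≈ 3.57143.
MLE = x̄ = 23/4 ≈ 5.75000.
Difference = 25/7 − 23/4 = -61/28 ≈ -2.1786.

MAP − MLE = -2.1786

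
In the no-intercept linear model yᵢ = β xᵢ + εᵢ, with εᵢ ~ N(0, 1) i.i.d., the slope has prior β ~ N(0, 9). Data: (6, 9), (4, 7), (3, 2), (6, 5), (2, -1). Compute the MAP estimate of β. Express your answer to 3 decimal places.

β̂_MAP = 1.147

log p(β | y) = −Σ(yᵢ − βxᵢ)²/(2·1) − β²/(2·9) + const.
Setting the derivative to zero: Σxᵢ(yᵢ − βxᵢ)/1 − β/9 = 0, so β = Σxᵢyᵢ / (Σxᵢ² + σ²/τ²).
Σxᵢyᵢ = 6·9 + 4·7 + 3·2 + 6·5 + 2·(-1) = 116; Σxᵢ² = 101; σ²/τ² = 1/9.
β̂_MAP = 116 / (101 + 1/9) = 116/(910/9) = 522/455 ≈ 1.147.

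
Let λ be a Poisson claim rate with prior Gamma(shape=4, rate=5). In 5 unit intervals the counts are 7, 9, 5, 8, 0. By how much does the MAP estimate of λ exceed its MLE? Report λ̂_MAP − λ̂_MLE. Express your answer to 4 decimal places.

MAP − MLE = -2.6000

Σxᵢ = 29. Posterior is Gamma(33, 10); MAP = (33−1)/10 = 32/10 ≈ 3.20000.
MLE = x̄ = 29/5 ≈ 5.80000.
Difference = 32/10 − 29/5 = -13/5 ≈ -2.6000.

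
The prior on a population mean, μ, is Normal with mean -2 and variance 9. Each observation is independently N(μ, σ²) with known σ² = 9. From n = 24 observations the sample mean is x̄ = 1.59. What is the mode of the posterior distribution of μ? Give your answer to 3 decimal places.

n = 24, x̄ = 1.59.
For a Normal prior and Normal likelihood with known variance, the posterior is Normal; its mode equals its mean, the precision-weighted average.
Prior precision 1/σ₀² = 1/9; data precision n/σ² = 24/9 = 8/3.
μ̂ = ((1/9)·(-2) + (8/3)·1.59) / (1/9 + 8/3) = (904/225)/(25/9) = 1.4464 ≈ 1.446.

μ̂_MAP = 1.446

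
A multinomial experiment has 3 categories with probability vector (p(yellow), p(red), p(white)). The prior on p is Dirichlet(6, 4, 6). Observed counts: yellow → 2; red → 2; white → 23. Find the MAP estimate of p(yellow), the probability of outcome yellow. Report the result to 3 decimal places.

MAP estimate of p(yellow) = 0.175

The posterior is Dirichlet(αᵢ + nᵢ) = Dirichlet(8, 6, 29).
For a Dirichlet(a₁,…,a_K) with all aᵢ > 1, the mode has j-th component (aⱼ − 1)/(Σaᵢ − K).
Here Σaᵢ = 43 and K = 3, so p(yellow) = (8 − 1)/(43 − 3) = 7/40 ≈ 0.175.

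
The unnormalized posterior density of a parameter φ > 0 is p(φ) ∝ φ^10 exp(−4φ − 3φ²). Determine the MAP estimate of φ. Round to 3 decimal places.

ℓ'(φ) = 10/φ − 4 − 6φ. Setting this to zero and multiplying by φ: 6φ² + 4φ − 10 = 0.
φ = (−4 + √(4² + 4·6·10)) / (2·6) = (−4 + √256) / 12 = (−4 + 16)/12 = 1.
ℓ''(φ) = −10/φ² − 6 < 0, confirming a maximum.

φ̂_MAP = 1.000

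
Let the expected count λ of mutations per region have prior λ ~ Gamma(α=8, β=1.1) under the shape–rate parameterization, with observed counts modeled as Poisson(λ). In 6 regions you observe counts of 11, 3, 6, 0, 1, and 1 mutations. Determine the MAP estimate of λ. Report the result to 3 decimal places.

λ̂_MAP = 4.085

Σxᵢ = 11+3+6+0+1+1 = 22, with n = 6.
Posterior ∝ λ^7e^(−1.1λ) · λ^22e^(−6λ) = λ^29e^(−7.1λ), i.e. Gamma(shape=30, rate=7.1).
The mode of a Gamma(a, b) with a ≥ 1 (shape–rate) is (a−1)/b = 29/7.1 ≈ 4.085.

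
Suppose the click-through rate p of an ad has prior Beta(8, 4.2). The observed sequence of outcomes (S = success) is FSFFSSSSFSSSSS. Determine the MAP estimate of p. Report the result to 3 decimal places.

p̂_MAP = 0.702

Prior: Beta(8, 4.2).
Data: 10 successes in 14 trials (from the sequence). The binomial likelihood contributes p^10(1−p)^4, so the posterior is Beta(8+10, 4.2+4) = Beta(18, 8.2).
For Beta(a, b) with a, b > 1 the mode is (a−1)/(a+b−2) = 17/24.2 ≈ 0.702.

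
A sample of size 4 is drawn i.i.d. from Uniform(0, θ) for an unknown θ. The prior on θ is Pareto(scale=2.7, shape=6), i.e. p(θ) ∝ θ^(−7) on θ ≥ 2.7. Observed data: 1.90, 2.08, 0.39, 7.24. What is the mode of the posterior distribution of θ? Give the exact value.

θ̂_MAP = 7.24

The Uniform(0, θ) likelihood is θ^(−n) for θ ≥ max(xᵢ), zero otherwise. Here max(xᵢ) = 7.24.
Posterior ∝ θ^(−7) · θ^(−4) = θ^(−11) on θ ≥ max(2.7, 7.24) = 7.24.
This density is strictly decreasing in θ, so the posterior mode lies at the lower boundary of the support.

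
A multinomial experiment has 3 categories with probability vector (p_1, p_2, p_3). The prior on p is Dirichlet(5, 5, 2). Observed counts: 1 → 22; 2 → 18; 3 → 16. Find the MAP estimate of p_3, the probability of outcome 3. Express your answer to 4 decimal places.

The posterior is Dirichlet(αᵢ + nᵢ) = Dirichlet(27, 23, 18).
For a Dirichlet(a₁,…,a_K) with all aᵢ > 1, the mode has j-th component (aⱼ − 1)/(Σaᵢ − K).
Here Σaᵢ = 68 and K = 3, so p_3 = (18 − 1)/(68 − 3) = 17/65 ≈ 0.2615.

MAP estimate: 0.2615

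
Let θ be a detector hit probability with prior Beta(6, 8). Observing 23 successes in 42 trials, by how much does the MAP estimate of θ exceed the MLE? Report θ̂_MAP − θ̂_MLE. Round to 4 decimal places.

MAP − MLE = -0.0291

Posterior is Beta(29, 27); MAP = (29−1)/(56−2) = 28/54 ≈ 0.51852.
MLE ignores the prior: θ̂_MLE = k/n = 23/42 ≈ 0.54762.
Difference = 28/54 − 23/42 = -11/378 ≈ -0.0291.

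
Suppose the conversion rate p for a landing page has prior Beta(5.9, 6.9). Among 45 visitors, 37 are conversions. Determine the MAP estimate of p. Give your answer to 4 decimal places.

p̂_MAP = 0.7509

Prior: Beta(5.9, 6.9).
Data: 37 successes in 45 trials. The binomial likelihood contributes p^37(1−p)^8, so the posterior is Beta(5.9+37, 6.9+8) = Beta(42.9, 14.9).
For Beta(a, b) with a, b > 1 the mode is (a−1)/(a+b−2) = 41.9/55.8 ≈ 0.7509.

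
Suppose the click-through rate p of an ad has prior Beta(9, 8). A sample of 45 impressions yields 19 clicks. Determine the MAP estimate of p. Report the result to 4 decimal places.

p̂_MAP = 0.4500

Prior: Beta(9, 8).
Data: 19 successes in 45 trials. The binomial likelihood contributes p^19(1−p)^26, so the posterior is Beta(9+19, 8+26) = Beta(28, 34).
For Beta(a, b) with a, b > 1 the mode is (a−1)/(a+b−2) = 27/60 ≈ 0.4500.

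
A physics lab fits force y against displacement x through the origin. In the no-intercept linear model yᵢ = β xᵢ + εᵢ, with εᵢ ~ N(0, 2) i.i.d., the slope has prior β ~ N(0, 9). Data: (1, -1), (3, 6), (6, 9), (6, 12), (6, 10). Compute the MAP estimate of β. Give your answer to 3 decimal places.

log p(β | y) = −Σ(yᵢ − βxᵢ)²/(2·2) − β²/(2·9) + const.
Setting the derivative to zero: Σxᵢ(yᵢ − βxᵢ)/2 − β/9 = 0, so β = Σxᵢyᵢ / (Σxᵢ² + σ²/τ²).
Σxᵢyᵢ = 1·(-1) + 3·6 + 6·9 + 6·12 + 6·10 = 203; Σxᵢ² = 118; σ²/τ² = 2/9.
β̂_MAP = 203 / (118 + 2/9) = 203/(1064/9) = 261/152 ≈ 1.717.

β̂_MAP = 1.717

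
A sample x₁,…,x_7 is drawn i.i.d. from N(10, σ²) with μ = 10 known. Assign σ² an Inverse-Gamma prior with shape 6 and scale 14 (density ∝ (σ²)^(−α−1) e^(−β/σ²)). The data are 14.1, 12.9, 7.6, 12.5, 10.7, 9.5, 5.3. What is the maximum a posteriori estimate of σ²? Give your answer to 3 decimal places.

σ̂²_MAP = 4.193

Sum of squared deviations about the known mean: SS = (14.1−10)² + (12.9−10)² + (7.6−10)² + (12.5−10)² + (10.7−10)² + (9.5−10)² + (5.3−10)² = 60.06.
The Normal likelihood contributes (σ²)^(−n/2) exp(−SS/(2σ²)), so the posterior is Inverse-Gamma(α + n/2, β + SS/2) = Inverse-Gamma(9.5, 44.03).
The mode of Inverse-Gamma(a, b) is b/(a+1) = 44.03/10.5 ≈ 4.193.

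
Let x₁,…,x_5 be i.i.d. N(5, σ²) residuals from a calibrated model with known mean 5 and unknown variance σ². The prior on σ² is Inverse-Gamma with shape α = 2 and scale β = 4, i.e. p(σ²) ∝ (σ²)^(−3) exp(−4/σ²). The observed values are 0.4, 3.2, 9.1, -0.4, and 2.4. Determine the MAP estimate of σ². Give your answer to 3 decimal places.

σ̂²_MAP = 7.739

Sum of squared deviations about the known mean: SS = (0.4−5)² + (3.2−5)² + (9.1−5)² + (-0.4−5)² + (2.4−5)² = 77.13.
The Normal likelihood contributes (σ²)^(−n/2) exp(−SS/(2σ²)), so the posterior is Inverse-Gamma(α + n/2, β + SS/2) = Inverse-Gamma(4.5, 42.565).
The mode of Inverse-Gamma(a, b) is b/(a+1) = 42.565/5.5 ≈ 7.739.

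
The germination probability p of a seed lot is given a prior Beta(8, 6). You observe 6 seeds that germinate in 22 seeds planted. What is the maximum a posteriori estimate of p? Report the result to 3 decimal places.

p̂_MAP = 0.382

Prior: Beta(8, 6).
Data: 6 successes in 22 trials. The binomial likelihood contributes p^6(1−p)^16, so the posterior is Beta(8+6, 6+16) = Beta(14, 22).
For Beta(a, b) with a, b > 1 the mode is (a−1)/(a+b−2) = 13/34 ≈ 0.382.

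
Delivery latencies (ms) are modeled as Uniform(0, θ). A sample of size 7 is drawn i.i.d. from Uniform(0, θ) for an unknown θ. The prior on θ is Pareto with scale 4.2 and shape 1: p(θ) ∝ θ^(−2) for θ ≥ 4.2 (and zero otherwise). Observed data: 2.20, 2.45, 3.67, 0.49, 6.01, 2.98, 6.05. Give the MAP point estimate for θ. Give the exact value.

The Uniform(0, θ) likelihood is θ^(−n) for θ ≥ max(xᵢ), zero otherwise. Here max(xᵢ) = 6.05.
Posterior ∝ θ^(−2) · θ^(−7) = θ^(−9) on θ ≥ max(4.2, 6.05) = 6.05.
This density is strictly decreasing in θ, so the posterior mode lies at the lower boundary of the support.

θ̂_MAP = 6.05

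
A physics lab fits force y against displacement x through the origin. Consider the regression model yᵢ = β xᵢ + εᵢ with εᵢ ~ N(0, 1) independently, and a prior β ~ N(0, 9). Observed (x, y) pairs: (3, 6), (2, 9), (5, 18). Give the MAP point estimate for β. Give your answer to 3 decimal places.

log p(β | y) = −Σ(yᵢ − βxᵢ)²/(2·1) − β²/(2·9) + const.
Setting the derivative to zero: Σxᵢ(yᵢ − βxᵢ)/1 − β/9 = 0, so β = Σxᵢyᵢ / (Σxᵢ² + σ²/τ²).
Σxᵢyᵢ = 3·6 + 2·9 + 5·18 = 126; Σxᵢ² = 38; σ²/τ² = 1/9.
β̂_MAP = 126 / (38 + 1/9) = 126/(343/9) = 162/49 ≈ 3.306.

β̂_MAP = 3.306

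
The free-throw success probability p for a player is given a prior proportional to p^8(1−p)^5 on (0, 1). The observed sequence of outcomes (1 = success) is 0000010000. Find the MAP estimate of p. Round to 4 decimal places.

p̂_MAP = 0.3913

The prior density ∝ p^8(1−p)^5 is the kernel of Beta(9, 6).
Data: 1 success in 10 trials (from the sequence). The binomial likelihood contributes p(1−p)^9, so the posterior is Beta(9+1, 6+9) = Beta(10, 15).
For Beta(a, b) with a, b > 1 the mode is (a−1)/(a+b−2) = 9/23 ≈ 0.3913.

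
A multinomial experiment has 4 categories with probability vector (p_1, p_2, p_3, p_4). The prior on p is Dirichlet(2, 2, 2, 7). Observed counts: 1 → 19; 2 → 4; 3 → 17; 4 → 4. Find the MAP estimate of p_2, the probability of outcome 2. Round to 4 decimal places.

MAP estimate: 0.0943

The posterior is Dirichlet(αᵢ + nᵢ) = Dirichlet(21, 6, 19, 11).
For a Dirichlet(a₁,…,a_K) with all aᵢ > 1, the mode has j-th component (aⱼ − 1)/(Σaᵢ − K).
Here Σaᵢ = 57 and K = 4, so p_2 = (6 − 1)/(57 − 4) = 5/53 ≈ 0.0943.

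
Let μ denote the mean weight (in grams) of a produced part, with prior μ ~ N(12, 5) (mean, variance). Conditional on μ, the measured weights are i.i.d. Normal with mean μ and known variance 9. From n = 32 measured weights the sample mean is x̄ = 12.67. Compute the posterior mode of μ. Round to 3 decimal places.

μ̂_MAP = 12.634

n = 32, x̄ = 12.67.
For a Normal prior and Normal likelihood with known variance, the posterior is Normal; its mode equals its mean, the precision-weighted average.
Prior precision 1/σ₀² = 1/5 = 0.2; data precision n/σ² = 32/9.
μ̂ = (0.2·12 + (32/9)·12.67) / (0.2 + 32/9) = (10676/225)/(169/45) = 10676/845 ≈ 12.634.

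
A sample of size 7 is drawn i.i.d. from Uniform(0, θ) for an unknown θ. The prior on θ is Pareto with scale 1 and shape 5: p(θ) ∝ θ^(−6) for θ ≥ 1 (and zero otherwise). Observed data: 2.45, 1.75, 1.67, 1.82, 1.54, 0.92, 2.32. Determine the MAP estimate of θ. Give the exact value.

θ̂_MAP = 2.45

The Uniform(0, θ) likelihood is θ^(−n) for θ ≥ max(xᵢ), zero otherwise. Here max(xᵢ) = 2.45.
Posterior ∝ θ^(−6) · θ^(−7) = θ^(−13) on θ ≥ max(1, 2.45) = 2.45.
This density is strictly decreasing in θ, so the posterior mode lies at the lower boundary of the support.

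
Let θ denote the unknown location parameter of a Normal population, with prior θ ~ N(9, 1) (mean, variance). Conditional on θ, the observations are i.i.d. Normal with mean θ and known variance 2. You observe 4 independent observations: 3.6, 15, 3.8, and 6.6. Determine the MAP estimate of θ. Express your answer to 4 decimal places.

n = 4; x̄ = (3.6 + 15 + 3.8 + 6.6)/4 = 29/4 = 7.25.
For a Normal prior and Normal likelihood with known variance, the posterior is Normal; its mode equals its mean, the precision-weighted average.
Prior precision 1/σ₀² = 1/1 = 1; data precision n/σ² = 4/2 = 2.
θ̂ = (1·9 + 2·7.25) / (1 + 2) = 23.5/3 = 47/6 ≈ 7.8333.

θ̂_MAP = 7.8333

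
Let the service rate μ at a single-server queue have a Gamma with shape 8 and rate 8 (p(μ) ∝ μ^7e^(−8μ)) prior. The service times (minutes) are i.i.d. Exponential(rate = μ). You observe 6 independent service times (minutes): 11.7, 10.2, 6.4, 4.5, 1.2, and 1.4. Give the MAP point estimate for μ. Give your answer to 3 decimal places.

The Exponential(rate=μ) likelihood is ∝ μ^n e^(−μΣtᵢ). Here n = 6 and Σtᵢ = 11.7 + 10.2 + 6.4 + 4.5 + 1.2 + 1.4 = 35.4.
Posterior ∝ μ^7e^(−8μ) · μ^6e^(−35.4μ) = μ^13e^(−43.4μ), i.e. Gamma(14, 43.4).
Mode = (a−1)/b = 13/43.4 ≈ 0.300.

μ̂_MAP = 0.300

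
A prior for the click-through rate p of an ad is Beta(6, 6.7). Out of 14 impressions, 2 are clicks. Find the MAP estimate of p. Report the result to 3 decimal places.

p̂_MAP = 0.283

Prior: Beta(6, 6.7).
Data: 2 successes in 14 trials. The binomial likelihood contributes p^2(1−p)^12, so the posterior is Beta(6+2, 6.7+12) = Beta(8, 18.7).
For Beta(a, b) with a, b > 1 the mode is (a−1)/(a+b−2) = 7/24.7 ≈ 0.283.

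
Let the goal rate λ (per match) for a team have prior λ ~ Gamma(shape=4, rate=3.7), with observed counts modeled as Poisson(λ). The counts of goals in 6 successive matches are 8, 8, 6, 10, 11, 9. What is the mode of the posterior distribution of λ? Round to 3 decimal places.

Σxᵢ = 8+8+6+10+11+9 = 52, with n = 6.
Posterior ∝ λ^3e^(−3.7λ) · λ^52e^(−6λ) = λ^55e^(−9.7λ), i.e. Gamma(shape=56, rate=9.7).
The mode of a Gamma(a, b) with a ≥ 1 (shape–rate) is (a−1)/b = 55/9.7 ≈ 5.670.

λ̂_MAP = 5.670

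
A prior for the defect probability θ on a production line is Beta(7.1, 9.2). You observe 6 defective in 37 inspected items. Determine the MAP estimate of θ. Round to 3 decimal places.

θ̂_MAP = 0.236

Prior: Beta(7.1, 9.2).
Data: 6 successes in 37 trials. The binomial likelihood contributes θ^6(1−θ)^31, so the posterior is Beta(7.1+6, 9.2+31) = Beta(13.1, 40.2).
For Beta(a, b) with a, b > 1 the mode is (a−1)/(a+b−2) = 12.1/51.3 ≈ 0.236.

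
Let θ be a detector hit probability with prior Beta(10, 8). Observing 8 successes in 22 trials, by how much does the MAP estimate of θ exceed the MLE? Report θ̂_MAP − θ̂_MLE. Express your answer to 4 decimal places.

MAP − MLE = 0.0837

Posterior is Beta(18, 22); MAP = (18−1)/(40−2) = 17/38 ≈ 0.44737.
MLE ignores the prior: θ̂_MLE = k/n = 8/22 ≈ 0.36364.
Difference = 17/38 − 8/22 = 35/418 ≈ 0.0837.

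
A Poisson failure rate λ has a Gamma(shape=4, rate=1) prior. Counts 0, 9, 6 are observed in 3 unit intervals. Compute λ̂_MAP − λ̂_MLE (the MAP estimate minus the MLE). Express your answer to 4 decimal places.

Σxᵢ = 15. Posterior is Gamma(19, 4); MAP = (19−1)/4 = 18/4 ≈ 4.50000.
MLE = x̄ = 15/3 ≈ 5.00000.
Difference = 18/4 − 15/3 = -1/2 ≈ -0.5000.

MAP − MLE = -0.5000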